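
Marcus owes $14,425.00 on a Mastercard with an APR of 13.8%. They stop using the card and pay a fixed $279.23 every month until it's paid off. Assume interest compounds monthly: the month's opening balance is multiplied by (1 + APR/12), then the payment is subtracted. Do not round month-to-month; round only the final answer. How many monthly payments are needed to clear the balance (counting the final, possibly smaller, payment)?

79 months

Monthly rate r = 13.8%/12 = 1.15% = 0.0115.
Recurrence: B ← B·(1+r) − $279.23.
Month 1: interest $165.89; balance after payment $14,311.66.
Month 2: interest $164.58; balance after payment $14,197.01.
Closed form: n = −ln(1 − rB₀/P)/ln(1+r) = −ln(0.40591)/ln(1.0115) ≈ 78.852, so the balance reaches zero during payment 79.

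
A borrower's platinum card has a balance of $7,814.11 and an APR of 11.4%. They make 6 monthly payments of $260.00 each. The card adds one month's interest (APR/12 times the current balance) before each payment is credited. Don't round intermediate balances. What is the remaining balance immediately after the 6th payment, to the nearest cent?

Monthly rate r = 11.4%/12 = 0.95% = 0.0095.
Each month: B ← B·(1+r) − $260.00.
Month 1: interest $74.23; balance after payment $7,628.34.
Month 2: interest $72.47; balance after payment $7,440.81.
Month 3: interest $70.69; balance after payment $7,251.50.
Month 4: interest $68.89; balance after payment $7,060.39.
Month 5: interest $67.07; balance after payment $6,867.46.
Month 6: interest $65.24; balance after payment $6,672.70.

$6,672.70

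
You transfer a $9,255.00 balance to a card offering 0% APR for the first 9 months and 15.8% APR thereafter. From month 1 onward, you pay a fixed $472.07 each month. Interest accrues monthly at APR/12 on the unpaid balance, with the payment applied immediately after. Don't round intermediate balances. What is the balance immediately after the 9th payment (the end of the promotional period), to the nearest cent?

$5,006.37

Promo months 1–9 at r₀ = 0%/12 = 0; months 10+ at r₁ = 15.8%/12 = 0.0131667.
After month 9 (no interest yet): B = $9,255.00 − 9·$472.07 = $5,006.37.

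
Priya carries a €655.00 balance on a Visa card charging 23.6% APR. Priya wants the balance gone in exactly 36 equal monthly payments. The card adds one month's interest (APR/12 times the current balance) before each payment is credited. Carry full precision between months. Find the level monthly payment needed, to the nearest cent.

€25.56

Monthly rate r = 23.6%/12 = 1.96667% = 0.0196667.
Level-payment amortization: P = B₀·r / (1 − (1+r)^(−n)) = 655.00·0.0196667 / (1 − 1.01967^(−36)).
Denominator 1 − (1+r)^(−36) = 0.503974506.
P = 12.8817 / 0.503974506 ≈ 25.56.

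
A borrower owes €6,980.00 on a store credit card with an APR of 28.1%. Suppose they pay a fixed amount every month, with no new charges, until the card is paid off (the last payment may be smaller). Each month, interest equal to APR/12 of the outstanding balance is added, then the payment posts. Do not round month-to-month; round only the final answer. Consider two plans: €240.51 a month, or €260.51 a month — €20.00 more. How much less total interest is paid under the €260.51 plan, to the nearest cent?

€714.19

Monthly rate r = 28.1%/12 = 2.34167% = 0.0234167.
At €240.51/mo: n = ⌈−ln(1 − rB₀/P)/ln(1+r)⌉ = 50 payments (last €41.62); total interest = total paid − €6,980.00 = €4,846.61.
At €260.51/mo: 43 payments (last €171.00); total interest €4,132.42.
Interest saved = €4,846.61 − €4,132.42 = €714.19.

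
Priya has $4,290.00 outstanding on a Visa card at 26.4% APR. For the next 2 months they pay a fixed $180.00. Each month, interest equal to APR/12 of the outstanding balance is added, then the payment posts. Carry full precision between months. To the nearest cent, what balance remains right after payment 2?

$4,116.88

Monthly rate r = 26.4%/12 = 2.2% = 0.022.
Each month: B ← B·(1+r) − $180.00.
Month 1: interest $94.38; balance after payment $4,204.38.
Month 2: interest $92.50; balance after payment $4,116.88.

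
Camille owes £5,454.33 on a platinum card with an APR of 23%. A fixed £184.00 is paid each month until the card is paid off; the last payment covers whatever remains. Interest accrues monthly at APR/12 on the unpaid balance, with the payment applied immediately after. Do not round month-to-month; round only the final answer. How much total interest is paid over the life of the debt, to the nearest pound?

£2,684

Monthly rate r = 23%/12 = 1.91667% = 0.0191667.
Payoff takes n = ⌈−ln(1 − rB₀/P)/ln(1+r)⌉ = ⌈44.229⌉ = 45 payments; the last is £42.42.
Total paid = 44·£184.00 + £42.42 = £8,138.42.
Total interest = total paid − principal = £8,138.42 − £5,454.33 = £2,684.09.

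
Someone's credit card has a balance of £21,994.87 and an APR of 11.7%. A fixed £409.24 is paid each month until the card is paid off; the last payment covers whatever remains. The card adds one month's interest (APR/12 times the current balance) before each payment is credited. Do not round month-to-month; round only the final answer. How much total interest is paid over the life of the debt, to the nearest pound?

Monthly rate r = 11.7%/12 = 0.975% = 0.00975.
Payoff takes n = ⌈−ln(1 − rB₀/P)/ln(1+r)⌉ = ⌈76.512⌉ = 77 payments; the last is £210.06.
Total paid = 76·£409.24 + £210.06 = £31,312.30.
Total interest = total paid − principal = £31,312.30 − £21,994.87 = £9,317.43.

£9,317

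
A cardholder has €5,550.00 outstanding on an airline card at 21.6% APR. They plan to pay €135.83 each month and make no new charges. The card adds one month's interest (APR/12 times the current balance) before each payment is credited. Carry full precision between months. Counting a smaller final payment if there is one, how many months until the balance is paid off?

75 payments

Monthly rate r = 21.6%/12 = 1.8% = 0.018.
Recurrence: B ← B·(1+r) − €135.83.
Month 1: interest €99.90; balance after payment €5,514.07.
Month 2: interest €99.25; balance after payment €5,477.49.
Closed form: n = −ln(1 − rB₀/P)/ln(1+r) = −ln(0.26452)/ln(1.018) ≈ 74.542, so the balance reaches zero during payment 75.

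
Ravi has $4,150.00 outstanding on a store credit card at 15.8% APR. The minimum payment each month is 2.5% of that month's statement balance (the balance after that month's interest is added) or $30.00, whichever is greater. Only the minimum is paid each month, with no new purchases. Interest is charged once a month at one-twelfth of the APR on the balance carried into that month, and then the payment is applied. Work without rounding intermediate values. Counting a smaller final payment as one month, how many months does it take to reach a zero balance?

Monthly rate r = 15.8%/12 = 1.31667% = 0.0131667.
While 2.5% of the post-interest balance exceeds $30.00, each month B ← (B·(1+r))·(1 − 0.025), i.e. B shrinks by the factor (1+r)·0.975 = 0.98784.
This holds for months 1–103. Entering month 104 the balance is $1,176.67; 2.5% of the post-interest balance is now below $30.00, so the flat $30.00 minimum applies from here.
From month 104 a fixed $30.00 at rate r clears $1,176.67 in 56 more payments. Total: 103 + 56 = 159 months.

159 months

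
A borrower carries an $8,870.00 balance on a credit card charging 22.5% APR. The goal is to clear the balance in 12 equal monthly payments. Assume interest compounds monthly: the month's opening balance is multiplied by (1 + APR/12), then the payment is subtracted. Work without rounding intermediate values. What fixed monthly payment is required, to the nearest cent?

Monthly rate r = 22.5%/12 = 1.875% = 0.01875.
Level-payment amortization: P = B₀·r / (1 − (1+r)^(−n)) = 8870.00·0.01875 / (1 − 1.01875^(−12)).
Denominator 1 − (1+r)^(−12) = 0.19981844.
P = 166.312 / 0.19981844 ≈ 832.32.

$832.32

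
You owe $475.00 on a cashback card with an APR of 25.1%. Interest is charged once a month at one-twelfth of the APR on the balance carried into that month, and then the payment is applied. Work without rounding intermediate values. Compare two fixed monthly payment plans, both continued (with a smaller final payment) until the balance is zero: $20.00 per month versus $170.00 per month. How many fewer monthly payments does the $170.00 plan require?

Monthly rate r = 25.1%/12 = 2.09167% = 0.0209167.
At $20.00/mo: n = ⌈−ln(1 − rB₀/P)/ln(1+r)⌉ = 34 payments (last $3.49); total interest = total paid − $475.00 = $188.49.
At $170.00/mo: 3 payments (last $154.69); total interest $19.69.
Payments saved = 34 − 3 = 31.

31 fewer payments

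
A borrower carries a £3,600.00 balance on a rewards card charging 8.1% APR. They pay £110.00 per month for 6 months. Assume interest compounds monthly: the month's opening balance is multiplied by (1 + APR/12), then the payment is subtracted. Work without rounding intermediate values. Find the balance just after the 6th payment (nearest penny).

Monthly rate r = 8.1%/12 = 0.675% = 0.00675.
Each month: B ← B·(1+r) − £110.00.
Month 1: interest £24.30; balance after payment £3,514.30.
Month 2: interest £23.72; balance after payment £3,428.02.
Month 3: interest £23.14; balance after payment £3,341.16.
Month 4: interest £22.55; balance after payment £3,253.71.
Month 5: interest £21.96; balance after payment £3,165.68.
Month 6: interest £21.37; balance after payment £3,077.04.

£3,077.04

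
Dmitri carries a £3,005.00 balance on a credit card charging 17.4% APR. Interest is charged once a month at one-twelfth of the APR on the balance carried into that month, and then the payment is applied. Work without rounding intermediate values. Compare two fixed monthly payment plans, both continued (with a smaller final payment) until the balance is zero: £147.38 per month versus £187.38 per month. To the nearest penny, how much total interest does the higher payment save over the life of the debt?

Monthly rate r = 17.4%/12 = 1.45% = 0.0145.
At £147.38/mo: n = ⌈−ln(1 − rB₀/P)/ln(1+r)⌉ = 25 payments (last £51.17); total interest = total paid − £3,005.00 = £583.29.
At £187.38/mo: 19 payments (last £72.39); total interest £440.23.
Interest saved = £583.29 − £440.23 = £143.06.

£143.06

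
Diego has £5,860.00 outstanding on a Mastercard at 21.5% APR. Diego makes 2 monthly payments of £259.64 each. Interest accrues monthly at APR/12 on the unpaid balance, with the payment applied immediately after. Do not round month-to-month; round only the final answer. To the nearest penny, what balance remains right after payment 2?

Monthly rate r = 21.5%/12 = 1.79167% = 0.0179167.
Each month: B ← B·(1+r) − £259.64.
Month 1: interest £104.99; balance after payment £5,705.35.
Month 2: interest £102.22; balance after payment £5,547.93.

£5,547.93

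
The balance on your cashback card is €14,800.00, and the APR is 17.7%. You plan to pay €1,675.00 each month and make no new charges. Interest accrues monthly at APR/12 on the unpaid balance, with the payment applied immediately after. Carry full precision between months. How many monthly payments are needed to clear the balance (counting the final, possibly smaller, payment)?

10 months

Monthly rate r = 17.7%/12 = 1.475% = 0.01475.
Recurrence: B ← B·(1+r) − €1,675.00.
Month 1: interest €218.30; balance after payment €13,343.30.
Month 2: interest €196.81; balance after payment €11,865.11.
Closed form: n = −ln(1 − rB₀/P)/ln(1+r) = −ln(0.86967)/ln(1.01475) ≈ 9.537, so the balance reaches zero during payment 10.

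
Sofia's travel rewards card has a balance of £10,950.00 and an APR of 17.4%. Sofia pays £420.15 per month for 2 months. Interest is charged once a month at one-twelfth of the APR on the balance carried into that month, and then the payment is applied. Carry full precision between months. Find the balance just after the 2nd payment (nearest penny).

£10,423.46

Monthly rate r = 17.4%/12 = 1.45% = 0.0145.
Each month: B ← B·(1+r) − £420.15.
Month 1: interest £158.77; balance after payment £10,688.62.
Month 2: interest £154.99; balance after payment £10,423.46.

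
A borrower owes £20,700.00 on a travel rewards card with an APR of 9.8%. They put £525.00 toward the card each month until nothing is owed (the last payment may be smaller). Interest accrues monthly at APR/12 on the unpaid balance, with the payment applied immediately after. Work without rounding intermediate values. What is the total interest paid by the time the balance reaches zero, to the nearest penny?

Monthly rate r = 9.8%/12 = 0.816667% = 0.00816667.
Payoff takes n = ⌈−ln(1 − rB₀/P)/ln(1+r)⌉ = ⌈47.779⌉ = 48 payments; the last is £409.18.
Total paid = 47·£525.00 + £409.18 = £25,084.18.
Total interest = total paid − principal = £25,084.18 − £20,700.00 = £4,384.18.

£4,384.18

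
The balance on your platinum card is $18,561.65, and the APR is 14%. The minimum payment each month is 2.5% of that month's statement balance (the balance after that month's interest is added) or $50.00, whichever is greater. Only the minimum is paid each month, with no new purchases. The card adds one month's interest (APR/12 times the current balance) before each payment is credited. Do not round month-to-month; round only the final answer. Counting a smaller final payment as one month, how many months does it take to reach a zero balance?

217 months

Monthly rate r = 14%/12 = 1.16667% = 0.0116667.
While 2.5% of the post-interest balance exceeds $50.00, each month B ← (B·(1+r))·(1 − 0.025), i.e. B shrinks by the factor (1+r)·0.975 = 0.98638.
This holds for months 1–164. Entering month 165 the balance is $1,956.65; 2.5% of the post-interest balance is now below $50.00, so the flat $50.00 minimum applies from here.
From month 165 a fixed $50.00 at rate r clears $1,956.65 in 53 more payments. Total: 164 + 53 = 217 months.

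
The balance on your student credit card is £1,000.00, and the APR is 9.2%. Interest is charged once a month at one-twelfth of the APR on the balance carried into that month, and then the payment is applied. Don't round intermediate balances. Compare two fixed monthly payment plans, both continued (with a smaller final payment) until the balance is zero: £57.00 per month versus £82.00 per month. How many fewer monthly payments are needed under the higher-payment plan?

Monthly rate r = 9.2%/12 = 0.766667% = 0.00766667.
At £57.00/mo: n = ⌈−ln(1 − rB₀/P)/ln(1+r)⌉ = 19 payments (last £52.09); total interest = total paid − £1,000.00 = £78.09.
At £82.00/mo: 13 payments (last £69.94); total interest £53.94.
Payments saved = 19 − 13 = 6.

6 fewer payments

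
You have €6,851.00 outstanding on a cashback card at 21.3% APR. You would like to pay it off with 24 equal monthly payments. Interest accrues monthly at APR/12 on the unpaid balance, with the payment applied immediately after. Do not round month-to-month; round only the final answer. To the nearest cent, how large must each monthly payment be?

Monthly rate r = 21.3%/12 = 1.775% = 0.01775.
Level-payment amortization: P = B₀·r / (1 − (1+r)^(−n)) = 6851.00·0.01775 / (1 − 1.01775^(−24)).
Denominator 1 − (1+r)^(−24) = 0.344438659.
P = 121.605 / 0.344438659 ≈ 353.05.

€353.05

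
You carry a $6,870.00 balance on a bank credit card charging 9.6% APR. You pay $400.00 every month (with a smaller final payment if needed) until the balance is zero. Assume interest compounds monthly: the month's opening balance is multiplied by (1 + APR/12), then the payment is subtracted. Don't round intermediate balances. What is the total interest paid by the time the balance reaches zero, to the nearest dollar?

Monthly rate r = 9.6%/12 = 0.8% = 0.008.
Payoff takes n = ⌈−ln(1 − rB₀/P)/ln(1+r)⌉ = ⌈18.549⌉ = 19 payments; the last is $220.13.
Total paid = 18·$400.00 + $220.13 = $7,420.13.
Total interest = total paid − principal = $7,420.13 − $6,870.00 = $550.13.

$550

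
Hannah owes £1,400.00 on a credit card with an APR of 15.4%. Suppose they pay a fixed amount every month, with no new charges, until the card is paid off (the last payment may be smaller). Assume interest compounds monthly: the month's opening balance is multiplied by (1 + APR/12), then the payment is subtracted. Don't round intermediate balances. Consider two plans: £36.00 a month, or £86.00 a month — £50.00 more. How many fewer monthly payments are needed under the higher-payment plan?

Monthly rate r = 15.4%/12 = 1.28333% = 0.0128333.
At £36.00/mo: n = ⌈−ln(1 − rB₀/P)/ln(1+r)⌉ = 55 payments (last £7.68); total interest = total paid − £1,400.00 = £551.68.
At £86.00/mo: 19 payments (last £32.63); total interest £180.63.
Payments saved = 55 − 19 = 36.

36 fewer payments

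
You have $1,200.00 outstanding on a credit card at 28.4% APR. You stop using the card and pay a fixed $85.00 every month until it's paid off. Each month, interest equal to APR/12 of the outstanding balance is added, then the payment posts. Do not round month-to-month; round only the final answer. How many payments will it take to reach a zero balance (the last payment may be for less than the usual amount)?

Monthly rate r = 28.4%/12 = 2.36667% = 0.0236667.
Recurrence: B ← B·(1+r) − $85.00.
Month 1: interest $28.40; balance after payment $1,143.40.
Month 2: interest $27.06; balance after payment $1,085.46.
Closed form: n = −ln(1 − rB₀/P)/ln(1+r) = −ln(0.66588)/ln(1.02367) ≈ 17.385, so the balance reaches zero during payment 18.

18 months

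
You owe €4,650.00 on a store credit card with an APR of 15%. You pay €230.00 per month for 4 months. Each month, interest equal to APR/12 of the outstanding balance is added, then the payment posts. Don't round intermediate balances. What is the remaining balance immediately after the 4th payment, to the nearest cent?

Monthly rate r = 15%/12 = 1.25% = 0.0125.
Each month: B ← B·(1+r) − €230.00.
Month 1: interest €58.12; balance after payment €4,478.12.
Month 2: interest €55.98; balance after payment €4,304.10.
Month 3: interest €53.80; balance after payment €4,127.90.
Month 4: interest €51.60; balance after payment €3,949.50.

€3,949.50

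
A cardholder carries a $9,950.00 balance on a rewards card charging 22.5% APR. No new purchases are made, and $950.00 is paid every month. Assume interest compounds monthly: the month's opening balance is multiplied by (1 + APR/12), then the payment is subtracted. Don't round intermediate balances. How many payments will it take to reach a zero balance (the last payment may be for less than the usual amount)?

12 payments

Monthly rate r = 22.5%/12 = 1.875% = 0.01875.
Recurrence: B ← B·(1+r) − $950.00.
Month 1: interest $186.56; balance after payment $9,186.56.
Month 2: interest $172.25; balance after payment $8,408.81.
Closed form: n = −ln(1 − rB₀/P)/ln(1+r) = −ln(0.80362)/ln(1.01875) ≈ 11.769, so the balance reaches zero during payment 12.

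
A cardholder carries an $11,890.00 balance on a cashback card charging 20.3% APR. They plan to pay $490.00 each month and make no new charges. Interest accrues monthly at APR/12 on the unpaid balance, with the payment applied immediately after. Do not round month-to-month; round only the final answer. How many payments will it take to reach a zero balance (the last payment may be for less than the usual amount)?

Monthly rate r = 20.3%/12 = 1.69167% = 0.0169167.
Recurrence: B ← B·(1+r) − $490.00.
Month 1: interest $201.14; balance after payment $11,601.14.
Month 2: interest $196.25; balance after payment $11,307.39.
Closed form: n = −ln(1 − rB₀/P)/ln(1+r) = −ln(0.58951)/ln(1.01692) ≈ 31.503, so the balance reaches zero during payment 32.

32 payments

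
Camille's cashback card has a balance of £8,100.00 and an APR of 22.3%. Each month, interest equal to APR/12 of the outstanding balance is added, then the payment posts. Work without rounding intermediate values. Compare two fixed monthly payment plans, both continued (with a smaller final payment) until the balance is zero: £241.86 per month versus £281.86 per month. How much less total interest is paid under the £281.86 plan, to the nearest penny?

£1,101.22

Monthly rate r = 22.3%/12 = 1.85833% = 0.0185833.
At £241.86/mo: n = ⌈−ln(1 − rB₀/P)/ln(1+r)⌉ = 53 payments (last £215.13); total interest = total paid − £8,100.00 = £4,691.85.
At £281.86/mo: 42 payments (last £134.37); total interest £3,590.63.
Interest saved = £4,691.85 − £3,590.63 = £1,101.22.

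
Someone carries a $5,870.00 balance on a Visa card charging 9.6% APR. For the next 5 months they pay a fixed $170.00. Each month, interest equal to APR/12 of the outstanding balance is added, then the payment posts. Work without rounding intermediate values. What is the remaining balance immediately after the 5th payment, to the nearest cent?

Monthly rate r = 9.6%/12 = 0.8% = 0.008.
Each month: B ← B·(1+r) − $170.00.
Month 1: interest $46.96; balance after payment $5,746.96.
Month 2: interest $45.98; balance after payment $5,622.94.
Month 3: interest $44.98; balance after payment $5,497.92.
Month 4: interest $43.98; balance after payment $5,371.90.
Month 5: interest $42.98; balance after payment $5,244.88.

$5,244.88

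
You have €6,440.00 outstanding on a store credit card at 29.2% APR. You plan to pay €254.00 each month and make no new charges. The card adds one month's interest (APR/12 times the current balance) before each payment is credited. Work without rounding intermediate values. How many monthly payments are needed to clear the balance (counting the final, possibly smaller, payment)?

Monthly rate r = 29.2%/12 = 2.43333% = 0.0243333.
Recurrence: B ← B·(1+r) − €254.00.
Month 1: interest €156.71; balance after payment €6,342.71.
Month 2: interest €154.34; balance after payment €6,243.05.
Closed form: n = −ln(1 − rB₀/P)/ln(1+r) = −ln(0.38304)/ln(1.02433) ≈ 39.914, so the balance reaches zero during payment 40.

40 payments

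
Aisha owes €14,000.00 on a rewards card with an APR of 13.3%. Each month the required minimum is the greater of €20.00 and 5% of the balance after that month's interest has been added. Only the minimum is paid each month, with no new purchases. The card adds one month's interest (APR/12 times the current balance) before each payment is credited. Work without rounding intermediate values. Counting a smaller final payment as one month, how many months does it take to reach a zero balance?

Monthly rate r = 13.3%/12 = 1.10833% = 0.0110833.
While 5% of the post-interest balance exceeds €20.00, each month B ← (B·(1+r))·(1 − 0.05), i.e. B shrinks by the factor (1+r)·0.95 = 0.96053.
This holds for months 1–89. Entering month 90 the balance is €388.66; 5% of the post-interest balance is now below €20.00, so the flat €20.00 minimum applies from here.
From month 90 a fixed €20.00 at rate r clears €388.66 in 23 more payments. Total: 89 + 23 = 112 months.

112 months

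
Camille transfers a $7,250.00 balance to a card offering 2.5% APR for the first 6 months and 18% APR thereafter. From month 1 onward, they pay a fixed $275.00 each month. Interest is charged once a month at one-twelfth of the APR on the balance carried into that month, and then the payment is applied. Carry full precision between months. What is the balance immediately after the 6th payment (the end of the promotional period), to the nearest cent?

Promo months 1–6 at r₀ = 2.5%/12 = 0.00208333; months 7+ at r₁ = 18%/12 = 0.015.
After month 6: iterate B ← B·(1+r₀) − $275.00 for 6 months → $5,682.48.

$5,682.48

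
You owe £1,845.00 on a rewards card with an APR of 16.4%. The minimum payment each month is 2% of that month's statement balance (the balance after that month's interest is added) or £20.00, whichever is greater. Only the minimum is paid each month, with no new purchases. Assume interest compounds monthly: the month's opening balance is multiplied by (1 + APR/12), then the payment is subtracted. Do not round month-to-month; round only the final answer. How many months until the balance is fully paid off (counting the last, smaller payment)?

178 months

Monthly rate r = 16.4%/12 = 1.36667% = 0.0136667.
While 2% of the post-interest balance exceeds £20.00, each month B ← (B·(1+r))·(1 − 0.02), i.e. B shrinks by the factor (1+r)·0.98 = 0.99339.
This holds for months 1–95. Entering month 96 the balance is £982.91; 2% of the post-interest balance is now below £20.00, so the flat £20.00 minimum applies from here.
From month 96 a fixed £20.00 at rate r clears £982.91 in 83 more payments. Total: 95 + 83 = 178 months.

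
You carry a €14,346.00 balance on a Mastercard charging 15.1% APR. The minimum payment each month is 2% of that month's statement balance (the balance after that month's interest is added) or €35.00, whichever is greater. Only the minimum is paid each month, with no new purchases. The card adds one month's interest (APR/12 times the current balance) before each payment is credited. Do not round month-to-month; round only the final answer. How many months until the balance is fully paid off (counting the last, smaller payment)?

Monthly rate r = 15.1%/12 = 1.25833% = 0.0125833.
While 2% of the post-interest balance exceeds €35.00, each month B ← (B·(1+r))·(1 − 0.02), i.e. B shrinks by the factor (1+r)·0.98 = 0.99233.
This holds for months 1–275. Entering month 276 the balance is €1,727.29; 2% of the post-interest balance is now below €35.00, so the flat €35.00 minimum applies from here.
From month 276 a fixed €35.00 at rate r clears €1,727.29 in 78 more payments. Total: 275 + 78 = 353 months.

353 months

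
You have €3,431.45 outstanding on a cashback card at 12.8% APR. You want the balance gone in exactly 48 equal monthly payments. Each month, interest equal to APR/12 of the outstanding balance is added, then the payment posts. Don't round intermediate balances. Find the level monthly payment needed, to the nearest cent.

Monthly rate r = 12.8%/12 = 1.06667% = 0.0106667.
Level-payment amortization: P = B₀·r / (1 − (1+r)^(−n)) = 3431.45·0.0106667 / (1 − 1.01067^(−48)).
Denominator 1 − (1+r)^(−48) = 0.399077075.
P = 36.6021 / 0.399077075 ≈ 91.72.

€91.72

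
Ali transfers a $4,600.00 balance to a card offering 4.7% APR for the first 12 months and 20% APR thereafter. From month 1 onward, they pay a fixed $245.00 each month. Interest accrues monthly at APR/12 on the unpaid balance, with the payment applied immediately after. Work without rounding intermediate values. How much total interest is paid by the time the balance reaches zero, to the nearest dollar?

Promo months 1–12 at r₀ = 4.7%/12 = 0.00391667; months 13+ at r₁ = 20%/12 = 0.0166667.
After month 12: iterate B ← B·(1+r₀) − $245.00 for 12 months → $1,816.75.
Then at r₁ with $245.00/mo: n₂ = −ln(1 − r₁·B/P)/ln(1+r₁) ≈ 7.98 → 8 more payments.
Total paid = 19·$245.00 + $240.37 = $4,895.37; interest = $4,895.37 − $4,600.00 = $295.37.

$295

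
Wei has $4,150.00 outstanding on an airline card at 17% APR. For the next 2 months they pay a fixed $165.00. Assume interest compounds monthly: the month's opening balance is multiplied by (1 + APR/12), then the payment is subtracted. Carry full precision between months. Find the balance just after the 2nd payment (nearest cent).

Monthly rate r = 17%/12 = 1.41667% = 0.0141667.
Each month: B ← B·(1+r) − $165.00.
Month 1: interest $58.79; balance after payment $4,043.79.
Month 2: interest $57.29; balance after payment $3,936.08.

$3,936.08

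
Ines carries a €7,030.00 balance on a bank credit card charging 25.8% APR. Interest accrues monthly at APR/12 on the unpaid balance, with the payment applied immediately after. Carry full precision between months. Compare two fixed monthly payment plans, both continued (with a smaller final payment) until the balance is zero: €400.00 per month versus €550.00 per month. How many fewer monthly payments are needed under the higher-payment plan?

Monthly rate r = 25.8%/12 = 2.15% = 0.0215.
At €400.00/mo: n = ⌈−ln(1 − rB₀/P)/ln(1+r)⌉ = 23 payments (last €125.15); total interest = total paid − €7,030.00 = €1,895.15.
At €550.00/mo: 16 payments (last €58.42); total interest €1,278.42.
Payments saved = 23 − 16 = 7.

7 fewer payments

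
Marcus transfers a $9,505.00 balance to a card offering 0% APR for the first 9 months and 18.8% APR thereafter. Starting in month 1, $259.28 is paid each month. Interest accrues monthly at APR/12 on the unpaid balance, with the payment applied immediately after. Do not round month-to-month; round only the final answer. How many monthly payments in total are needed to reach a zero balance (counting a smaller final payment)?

Promo months 1–9 at r₀ = 0%/12 = 0; months 10+ at r₁ = 18.8%/12 = 0.0156667.
After month 9 (no interest yet): B = $9,505.00 − 9·$259.28 = $7,171.48.
Then at r₁ with $259.28/mo: n₂ = −ln(1 − r₁·B/P)/ln(1+r₁) ≈ 36.54 → 37 more payments.

46 months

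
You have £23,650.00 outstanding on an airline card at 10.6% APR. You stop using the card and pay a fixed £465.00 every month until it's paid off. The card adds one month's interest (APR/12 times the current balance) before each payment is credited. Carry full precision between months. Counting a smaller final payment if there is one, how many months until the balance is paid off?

68 payments

Monthly rate r = 10.6%/12 = 0.883333% = 0.00883333.
Recurrence: B ← B·(1+r) − £465.00.
Month 1: interest £208.91; balance after payment £23,393.91.
Month 2: interest £206.65; balance after payment £23,135.55.
Closed form: n = −ln(1 − rB₀/P)/ln(1+r) = −ln(0.55073)/ln(1.00883) ≈ 67.826, so the balance reaches zero during payment 68.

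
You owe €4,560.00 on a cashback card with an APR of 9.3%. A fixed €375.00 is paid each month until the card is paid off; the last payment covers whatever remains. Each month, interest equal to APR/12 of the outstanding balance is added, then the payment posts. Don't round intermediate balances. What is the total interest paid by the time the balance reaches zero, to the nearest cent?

€248.15

Monthly rate r = 9.3%/12 = 0.775% = 0.00775.
Payoff takes n = ⌈−ln(1 − rB₀/P)/ln(1+r)⌉ = ⌈12.821⌉ = 13 payments; the last is €308.15.
Total paid = 12·€375.00 + €308.15 = €4,808.15.
Total interest = total paid − principal = €4,808.15 − €4,560.00 = €248.15.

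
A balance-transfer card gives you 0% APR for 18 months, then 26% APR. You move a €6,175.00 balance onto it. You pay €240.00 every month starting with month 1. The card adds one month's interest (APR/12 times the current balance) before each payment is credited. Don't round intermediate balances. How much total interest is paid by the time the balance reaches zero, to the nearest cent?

Promo months 1–18 at r₀ = 0%/12 = 0; months 19+ at r₁ = 26%/12 = 0.0216667.
After month 18 (no interest yet): B = €6,175.00 − 18·€240.00 = €1,855.00.
Then at r₁ with €240.00/mo: n₂ = −ln(1 − r₁·B/P)/ln(1+r₁) ≈ 8.55 → 9 more payments.
Total paid = 26·€240.00 + €132.73 = €6,372.73; interest = €6,372.73 − €6,175.00 = €197.73.

€197.73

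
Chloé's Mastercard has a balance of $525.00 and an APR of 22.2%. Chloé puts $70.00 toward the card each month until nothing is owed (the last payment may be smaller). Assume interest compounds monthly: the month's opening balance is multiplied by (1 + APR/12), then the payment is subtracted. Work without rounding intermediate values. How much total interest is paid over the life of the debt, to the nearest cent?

Monthly rate r = 22.2%/12 = 1.85% = 0.0185.
Payoff takes n = ⌈−ln(1 − rB₀/P)/ln(1+r)⌉ = ⌈8.149⌉ = 9 payments; the last is $10.48.
Total paid = 8·$70.00 + $10.48 = $570.48.
Total interest = total paid − principal = $570.48 − $525.00 = $45.48.

$45.48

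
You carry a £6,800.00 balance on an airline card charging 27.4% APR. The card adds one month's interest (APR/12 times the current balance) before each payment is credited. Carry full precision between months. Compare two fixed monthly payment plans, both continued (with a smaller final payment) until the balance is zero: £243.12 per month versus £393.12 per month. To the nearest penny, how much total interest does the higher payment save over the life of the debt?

£2,211.45

Monthly rate r = 27.4%/12 = 2.28333% = 0.0228333.
At £243.12/mo: n = ⌈−ln(1 − rB₀/P)/ln(1+r)⌉ = 46 payments (last £21.12); total interest = total paid − £6,800.00 = £4,161.52.
At £393.12/mo: 23 payments (last £101.43); total interest £1,950.07.
Interest saved = £4,161.52 − £1,950.07 = £2,211.45.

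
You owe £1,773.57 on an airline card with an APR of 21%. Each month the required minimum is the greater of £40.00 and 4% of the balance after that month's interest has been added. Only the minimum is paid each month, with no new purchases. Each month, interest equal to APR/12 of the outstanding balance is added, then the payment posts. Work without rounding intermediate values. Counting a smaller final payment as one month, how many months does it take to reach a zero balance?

Monthly rate r = 21%/12 = 1.75% = 0.0175.
While 4% of the post-interest balance exceeds £40.00, each month B ← (B·(1+r))·(1 − 0.04), i.e. B shrinks by the factor (1+r)·0.96 = 0.9768.
This holds for months 1–26. Entering month 27 the balance is £963.37; 4% of the post-interest balance is now below £40.00, so the flat £40.00 minimum applies from here.
From month 27 a fixed £40.00 at rate r clears £963.37 in 32 more payments. Total: 26 + 32 = 58 months.

58 months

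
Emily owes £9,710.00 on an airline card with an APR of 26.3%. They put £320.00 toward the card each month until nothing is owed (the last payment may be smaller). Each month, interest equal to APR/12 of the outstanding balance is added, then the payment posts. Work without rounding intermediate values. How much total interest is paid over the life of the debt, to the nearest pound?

£6,434

Monthly rate r = 26.3%/12 = 2.19167% = 0.0219167.
Payoff takes n = ⌈−ln(1 − rB₀/P)/ln(1+r)⌉ = ⌈50.449⌉ = 51 payments; the last is £144.45.
Total paid = 50·£320.00 + £144.45 = £16,144.45.
Total interest = total paid − principal = £16,144.45 − £9,710.00 = £6,434.45.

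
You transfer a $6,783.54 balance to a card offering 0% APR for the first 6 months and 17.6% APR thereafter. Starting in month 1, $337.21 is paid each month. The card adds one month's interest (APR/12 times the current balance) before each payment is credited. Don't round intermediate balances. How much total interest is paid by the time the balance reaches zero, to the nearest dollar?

$613

Promo months 1–6 at r₀ = 0%/12 = 0; months 7+ at r₁ = 17.6%/12 = 0.0146667.
After month 6 (no interest yet): B = $6,783.54 − 6·$337.21 = $4,760.28.
Then at r₁ with $337.21/mo: n₂ = −ln(1 − r₁·B/P)/ln(1+r₁) ≈ 15.93 → 16 more payments.
Total paid = 21·$337.21 + $314.80 = $7,396.21; interest = $7,396.21 − $6,783.54 = $612.67.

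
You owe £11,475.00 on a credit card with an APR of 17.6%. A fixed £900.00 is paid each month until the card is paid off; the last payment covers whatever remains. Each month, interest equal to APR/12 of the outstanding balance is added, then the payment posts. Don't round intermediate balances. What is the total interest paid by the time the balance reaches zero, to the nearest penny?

£1,322.81

Monthly rate r = 17.6%/12 = 1.46667% = 0.0146667.
Payoff takes n = ⌈−ln(1 − rB₀/P)/ln(1+r)⌉ = ⌈14.219⌉ = 15 payments; the last is £197.81.
Total paid = 14·£900.00 + £197.81 = £12,797.81.
Total interest = total paid − principal = £12,797.81 − £11,475.00 = £1,322.81.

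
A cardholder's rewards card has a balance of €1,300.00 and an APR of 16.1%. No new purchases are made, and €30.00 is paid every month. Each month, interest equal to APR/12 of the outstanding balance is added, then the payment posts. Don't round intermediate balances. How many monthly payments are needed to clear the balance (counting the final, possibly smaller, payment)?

Monthly rate r = 16.1%/12 = 1.34167% = 0.0134167.
Recurrence: B ← B·(1+r) − €30.00.
Month 1: interest €17.44; balance after payment €1,287.44.
Month 2: interest €17.27; balance after payment €1,274.71.
Closed form: n = −ln(1 − rB₀/P)/ln(1+r) = −ln(0.41861)/ln(1.01342) ≈ 65.340, so the balance reaches zero during payment 66.

66 months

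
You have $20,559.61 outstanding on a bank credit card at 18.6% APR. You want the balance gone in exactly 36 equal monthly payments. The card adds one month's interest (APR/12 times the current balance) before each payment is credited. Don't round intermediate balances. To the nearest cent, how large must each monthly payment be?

$749.48

Monthly rate r = 18.6%/12 = 1.55% = 0.0155.
Level-payment amortization: P = B₀·r / (1 − (1+r)^(−n)) = 20559.61·0.0155 / (1 − 1.0155^(−36)).
Denominator 1 − (1+r)^(−36) = 0.425192268.
P = 318.674 / 0.425192268 ≈ 749.48.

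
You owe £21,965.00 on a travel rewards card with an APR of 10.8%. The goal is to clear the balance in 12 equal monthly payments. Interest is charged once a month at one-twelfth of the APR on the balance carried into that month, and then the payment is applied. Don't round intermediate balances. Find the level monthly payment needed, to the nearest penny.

£1,939.25

Monthly rate r = 10.8%/12 = 0.9% = 0.009.
Level-payment amortization: P = B₀·r / (1 − (1+r)^(−n)) = 21965.00·0.009 / (1 − 1.009^(−12)).
Denominator 1 − (1+r)^(−12) = 0.101938652.
P = 197.685 / 0.101938652 ≈ 1939.25.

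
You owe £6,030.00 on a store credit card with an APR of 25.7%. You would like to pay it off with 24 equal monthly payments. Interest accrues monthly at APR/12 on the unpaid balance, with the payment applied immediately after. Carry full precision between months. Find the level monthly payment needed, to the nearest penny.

Monthly rate r = 25.7%/12 = 2.14167% = 0.0214167.
Level-payment amortization: P = B₀·r / (1 − (1+r)^(−n)) = 6030.00·0.0214167 / (1 − 1.02142^(−24)).
Denominator 1 − (1+r)^(−24) = 0.39864706.
P = 129.143 / 0.39864706 ≈ 323.95.

£323.95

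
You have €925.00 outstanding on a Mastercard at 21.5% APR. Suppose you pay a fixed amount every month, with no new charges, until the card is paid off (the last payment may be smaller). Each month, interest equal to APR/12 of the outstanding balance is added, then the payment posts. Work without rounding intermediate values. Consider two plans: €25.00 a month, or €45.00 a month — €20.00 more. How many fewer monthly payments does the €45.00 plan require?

Monthly rate r = 21.5%/12 = 1.79167% = 0.0179167.
At €25.00/mo: n = ⌈−ln(1 − rB₀/P)/ln(1+r)⌉ = 62 payments (last €5.93); total interest = total paid − €925.00 = €605.93.
At €45.00/mo: 26 payments (last €38.99); total interest €238.99.
Payments saved = 62 − 26 = 36.

36 fewer payments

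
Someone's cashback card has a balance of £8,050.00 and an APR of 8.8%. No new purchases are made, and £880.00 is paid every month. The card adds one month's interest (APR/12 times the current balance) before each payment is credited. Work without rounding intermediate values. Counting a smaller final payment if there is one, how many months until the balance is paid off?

10 payments

Monthly rate r = 8.8%/12 = 0.733333% = 0.00733333.
Recurrence: B ← B·(1+r) − £880.00.
Month 1: interest £59.03; balance after payment £7,229.03.
Month 2: interest £53.01; balance after payment £6,402.05.
Closed form: n = −ln(1 − rB₀/P)/ln(1+r) = −ln(0.93292)/ln(1.00733) ≈ 9.504, so the balance reaches zero during payment 10.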